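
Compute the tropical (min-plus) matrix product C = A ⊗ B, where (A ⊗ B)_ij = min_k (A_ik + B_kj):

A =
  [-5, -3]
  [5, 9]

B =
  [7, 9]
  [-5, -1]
A ⊗ B =
  [-8, -4]
  [4, 8]

Apply the min-plus product entry-by-entry:
  C[0][0] = min over k of (A[0][0] + B[0][0] = -5 + 7 = 2, A[0][1] + B[1][0] = -3 + -5 = -8) = -8 (attained at k = 1)
  C[0][1] = min over k of (A[0][0] + B[0][1] = -5 + 9 = 4, A[0][1] + B[1][1] = -3 + -1 = -4) = -4 (attained at k = 1)
  C[1][0] = min over k of (A[1][0] + B[0][0] = 5 + 7 = 12, A[1][1] + B[1][0] = 9 + -5 = 4) = 4 (attained at k = 1)
  C[1][1] = min over k of (A[1][0] + B[0][1] = 5 + 9 = 14, A[1][1] + B[1][1] = 9 + -1 = 8) = 8 (attained at k = 1)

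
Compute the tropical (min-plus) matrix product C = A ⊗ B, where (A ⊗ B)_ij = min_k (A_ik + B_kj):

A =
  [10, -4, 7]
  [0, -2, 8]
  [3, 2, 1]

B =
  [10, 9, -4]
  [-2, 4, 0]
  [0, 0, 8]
A ⊗ B =
  [-6, 0, -4]
  [-4, 2, -4]
  [0, 1, -1]

Apply the min-plus product entry-by-entry:
  C[0][0] = min over k of (A[0][0] + B[0][0] = 10 + 10 = 20, A[0][1] + B[1][0] = -4 + -2 = -6, A[0][2] + B[2][0] = 7 + 0 = 7) = -6 (attained at k = 1)
  C[0][1] = min over k of (A[0][0] + B[0][1] = 10 + 9 = 19, A[0][1] + B[1][1] = -4 + 4 = 0, A[0][2] + B[2][1] = 7 + 0 = 7) = 0 (attained at k = 1)
  C[0][2] = min over k of (A[0][0] + B[0][2] = 10 + -4 = 6, A[0][1] + B[1][2] = -4 + 0 = -4, A[0][2] + B[2][2] = 7 + 8 = 15) = -4 (attained at k = 1)
  C[1][0] = min over k of (A[1][0] + B[0][0] = 0 + 10 = 10, A[1][1] + B[1][0] = -2 + -2 = -4, A[1][2] + B[2][0] = 8 + 0 = 8) = -4 (attained at k = 1)
  C[1][1] = min over k of (A[1][0] + B[0][1] = 0 + 9 = 9, A[1][1] + B[1][1] = -2 + 4 = 2, A[1][2] + B[2][1] = 8 + 0 = 8) = 2 (attained at k = 1)
  C[1][2] = min over k of (A[1][0] + B[0][2] = 0 + -4 = -4, A[1][1] + B[1][2] = -2 + 0 = -2, A[1][2] + B[2][2] = 8 + 8 = 16) = -4 (attained at k = 0)
  C[2][0] = min over k of (A[2][0] + B[0][0] = 3 + 10 = 13, A[2][1] + B[1][0] = 2 + -2 = 0, A[2][2] + B[2][0] = 1 + 0 = 1) = 0 (attained at k = 1)
  C[2][1] = min over k of (A[2][0] + B[0][1] = 3 + 9 = 12, A[2][1] + B[1][1] = 2 + 4 = 6, A[2][2] + B[2][1] = 1 + 0 = 1) = 1 (attained at k = 2)
  C[2][2] = min over k of (A[2][0] + B[0][2] = 3 + -4 = -1, A[2][1] + B[1][2] = 2 + 0 = 2, A[2][2] + B[2][2] = 1 + 8 = 9) = -1 (attained at k = 0)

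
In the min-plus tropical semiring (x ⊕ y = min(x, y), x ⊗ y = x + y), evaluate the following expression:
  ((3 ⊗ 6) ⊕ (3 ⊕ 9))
((3 ⊗ 6) ⊕ (3 ⊕ 9)) = 3

Expand innermost to outermost. Recall ⊕ takes the minimum of its arguments and ⊗ takes their sum. Working out the expression ((3 ⊗ 6) ⊕ (3 ⊕ 9)) gives 3.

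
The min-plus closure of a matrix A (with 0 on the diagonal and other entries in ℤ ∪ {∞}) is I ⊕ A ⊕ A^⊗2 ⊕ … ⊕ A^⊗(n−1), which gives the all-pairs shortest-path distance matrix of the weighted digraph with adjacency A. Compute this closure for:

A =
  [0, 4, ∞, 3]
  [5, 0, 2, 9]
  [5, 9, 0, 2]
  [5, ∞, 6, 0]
Closure =
  [0, 4, 6, 3]
  [5, 0, 2, 4]
  [5, 9, 0, 2]
  [5, 9, 6, 0]

This is the Floyd-Warshall all-pairs shortest-path computation. For each intermediate vertex k = 0, 1, …, 3, update dist[i][j] ← min(dist[i][j], dist[i][k] + dist[k][j]). The final matrix gives, for each (i, j), the minimum total weight of any directed path from i to j (possibly empty when i = j).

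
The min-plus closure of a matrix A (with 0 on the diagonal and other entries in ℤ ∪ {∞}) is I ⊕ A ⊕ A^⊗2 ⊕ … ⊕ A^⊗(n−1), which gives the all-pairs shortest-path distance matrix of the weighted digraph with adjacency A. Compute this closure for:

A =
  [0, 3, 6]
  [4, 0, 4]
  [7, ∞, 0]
Closure =
  [0, 3, 6]
  [4, 0, 4]
  [7, 10, 0]

This is the Floyd-Warshall all-pairs shortest-path computation. For each intermediate vertex k = 0, 1, …, 2, update dist[i][j] ← min(dist[i][j], dist[i][k] + dist[k][j]). The final matrix gives, for each (i, j), the minimum total weight of any directed path from i to j (possibly empty when i = j).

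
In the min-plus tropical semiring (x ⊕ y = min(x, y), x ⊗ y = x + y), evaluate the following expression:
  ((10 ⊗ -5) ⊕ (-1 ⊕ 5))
((10 ⊗ -5) ⊕ (-1 ⊕ 5)) = -1

Expand innermost to outermost. Recall ⊕ takes the minimum of its arguments and ⊗ takes their sum. Working out the expression ((10 ⊗ -5) ⊕ (-1 ⊕ 5)) gives -1.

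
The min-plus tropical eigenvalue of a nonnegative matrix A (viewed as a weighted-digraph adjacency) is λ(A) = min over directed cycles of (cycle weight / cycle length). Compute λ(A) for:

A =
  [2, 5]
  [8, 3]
λ(A) = 2

Enumerate directed cycles and compute their means (weight / length). Sample:
  cycle 0 → 0: weight = 2, length = 1, mean = 2/1 ≈ 2.000
  cycle 1 → 1: weight = 3, length = 1, mean = 3/1 ≈ 3.000
  cycle 0 → 1 → 0: weight = 13, length = 2, mean = 13/2 ≈ 6.500
  cycle 1 → 0 → 1: weight = 13, length = 2, mean = 13/2 ≈ 6.500
Minimum mean = 2.000, attained e.g. along the cycle 0 → 0 with weight 2 and length 1. So λ(A) = 2/1 = 2.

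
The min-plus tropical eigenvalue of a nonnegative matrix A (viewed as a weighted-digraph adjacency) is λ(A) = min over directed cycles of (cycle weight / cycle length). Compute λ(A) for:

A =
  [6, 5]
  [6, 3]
λ(A) = 3

Enumerate directed cycles and compute their means (weight / length). Sample:
  cycle 0 → 0: weight = 6, length = 1, mean = 6/1 ≈ 6.000
  cycle 1 → 1: weight = 3, length = 1, mean = 3/1 ≈ 3.000
  cycle 0 → 1 → 0: weight = 11, length = 2, mean = 11/2 ≈ 5.500
  cycle 1 → 0 → 1: weight = 11, length = 2, mean = 11/2 ≈ 5.500
Minimum mean = 3.000, attained e.g. along the cycle 1 → 1 with weight 3 and length 1. So λ(A) = 3/1 = 3.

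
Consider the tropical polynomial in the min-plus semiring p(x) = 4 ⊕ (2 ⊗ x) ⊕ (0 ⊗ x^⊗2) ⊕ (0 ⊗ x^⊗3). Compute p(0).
p(0) = 0

A tropical monomial a ⊗ x^⊗i evaluates to a + i · x. Evaluating each term at x = 0:
  Term 0 contributes 4 + 0 · 0 = 4
  Term 1 contributes 2 + 1 · 0 = 2
  Term 2 contributes 0 + 2 · 0 = 0
  Term 3 contributes 0 + 3 · 0 = 0
p(0) = ⊕ of these = min[4, 2, 0, 0] = 0.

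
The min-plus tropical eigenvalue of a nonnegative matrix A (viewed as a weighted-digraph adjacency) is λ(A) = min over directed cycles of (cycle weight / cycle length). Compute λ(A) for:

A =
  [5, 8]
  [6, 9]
λ(A) = 5

Enumerate directed cycles and compute their means (weight / length). Sample:
  cycle 0 → 0: weight = 5, length = 1, mean = 5/1 ≈ 5.000
  cycle 1 → 1: weight = 9, length = 1, mean = 9/1 ≈ 9.000
  cycle 0 → 1 → 0: weight = 14, length = 2, mean = 14/2 ≈ 7.000
  cycle 1 → 0 → 1: weight = 14, length = 2, mean = 14/2 ≈ 7.000
Minimum mean = 5.000, attained e.g. along the cycle 0 → 0 with weight 5 and length 1. So λ(A) = 5/1 = 5.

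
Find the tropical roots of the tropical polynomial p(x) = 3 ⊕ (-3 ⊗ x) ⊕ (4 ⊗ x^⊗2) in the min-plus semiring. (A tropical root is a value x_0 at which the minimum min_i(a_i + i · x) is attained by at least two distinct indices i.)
Roots: {-7, 6}

Each tropical root is a break point of the lower envelope of the lines y = a_i + i · x (there are 3 lines, with slopes 0, 1, ..., 2). Only the lines that attain the minimum somewhere contribute to roots; other lines are dominated. Here the surviving (envelope) indices are i = 2, i = 1, i = 0.
Intersections between consecutive envelope lines give the roots: for adjacent envelope indices i < j the intersection is x = (a_i − a_j) / (j − i). Reading off the sorted break points: {-7, 6}.
Verification: at each break x_0, at least two indices attain the minimum of min_i(a_i + i · x_0).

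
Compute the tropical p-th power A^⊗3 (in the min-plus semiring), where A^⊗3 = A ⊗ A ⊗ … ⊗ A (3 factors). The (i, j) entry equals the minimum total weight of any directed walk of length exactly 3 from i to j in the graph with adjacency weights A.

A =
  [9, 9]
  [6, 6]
A^⊗3 =
  [21, 21]
  [18, 18]

Each entry (A^⊗3)_ij equals the minimum over all length-3 walks i = v_0 → v_1 → … → v_3 = j of Σ_t A[v_t][v_{t+1}]. For example, for (i, j) = (0, 1) we minimise over 4 possible intermediate vertex sequences; the minimum is 21, attained along the walk 0 → 1 → 1 → 1.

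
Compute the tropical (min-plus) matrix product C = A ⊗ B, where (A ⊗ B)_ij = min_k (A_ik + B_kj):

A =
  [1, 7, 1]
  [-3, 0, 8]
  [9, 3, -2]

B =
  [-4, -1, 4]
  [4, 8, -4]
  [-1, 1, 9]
A ⊗ B =
  [-3, 0, 3]
  [-7, -4, -4]
  [-3, -1, -1]

Apply the min-plus product entry-by-entry:
  C[0][0] = min over k of (A[0][0] + B[0][0] = 1 + -4 = -3, A[0][1] + B[1][0] = 7 + 4 = 11, A[0][2] + B[2][0] = 1 + -1 = 0) = -3 (attained at k = 0)
  C[0][1] = min over k of (A[0][0] + B[0][1] = 1 + -1 = 0, A[0][1] + B[1][1] = 7 + 8 = 15, A[0][2] + B[2][1] = 1 + 1 = 2) = 0 (attained at k = 0)
  C[0][2] = min over k of (A[0][0] + B[0][2] = 1 + 4 = 5, A[0][1] + B[1][2] = 7 + -4 = 3, A[0][2] + B[2][2] = 1 + 9 = 10) = 3 (attained at k = 1)
  C[1][0] = min over k of (A[1][0] + B[0][0] = -3 + -4 = -7, A[1][1] + B[1][0] = 0 + 4 = 4, A[1][2] + B[2][0] = 8 + -1 = 7) = -7 (attained at k = 0)
  C[1][1] = min over k of (A[1][0] + B[0][1] = -3 + -1 = -4, A[1][1] + B[1][1] = 0 + 8 = 8, A[1][2] + B[2][1] = 8 + 1 = 9) = -4 (attained at k = 0)
  C[1][2] = min over k of (A[1][0] + B[0][2] = -3 + 4 = 1, A[1][1] + B[1][2] = 0 + -4 = -4, A[1][2] + B[2][2] = 8 + 9 = 17) = -4 (attained at k = 1)
  C[2][0] = min over k of (A[2][0] + B[0][0] = 9 + -4 = 5, A[2][1] + B[1][0] = 3 + 4 = 7, A[2][2] + B[2][0] = -2 + -1 = -3) = -3 (attained at k = 2)
  C[2][1] = min over k of (A[2][0] + B[0][1] = 9 + -1 = 8, A[2][1] + B[1][1] = 3 + 8 = 11, A[2][2] + B[2][1] = -2 + 1 = -1) = -1 (attained at k = 2)
  C[2][2] = min over k of (A[2][0] + B[0][2] = 9 + 4 = 13, A[2][1] + B[1][2] = 3 + -4 = -1, A[2][2] + B[2][2] = -2 + 9 = 7) = -1 (attained at k = 1)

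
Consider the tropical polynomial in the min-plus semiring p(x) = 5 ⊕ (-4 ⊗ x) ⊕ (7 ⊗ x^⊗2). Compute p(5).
p(5) = 1

A tropical monomial a ⊗ x^⊗i evaluates to a + i · x. Evaluating each term at x = 5:
  Term 0 contributes 5 + 0 · 5 = 5
  Term 1 contributes -4 + 1 · 5 = 1
  Term 2 contributes 7 + 2 · 5 = 17
p(5) = ⊕ of these = min[5, 1, 17] = 1.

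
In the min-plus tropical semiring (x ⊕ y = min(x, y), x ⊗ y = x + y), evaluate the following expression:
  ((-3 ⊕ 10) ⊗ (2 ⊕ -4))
((-3 ⊕ 10) ⊗ (2 ⊕ -4)) = -7

Expand innermost to outermost. Recall ⊕ takes the minimum of its arguments and ⊗ takes their sum. Working out the expression ((-3 ⊕ 10) ⊗ (2 ⊕ -4)) gives -7.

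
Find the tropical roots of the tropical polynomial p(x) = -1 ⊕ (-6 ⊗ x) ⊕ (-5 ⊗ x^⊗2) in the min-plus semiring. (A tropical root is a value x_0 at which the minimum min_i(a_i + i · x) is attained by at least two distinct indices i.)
Roots: {-1, 5}

Each tropical root is a break point of the lower envelope of the lines y = a_i + i · x (there are 3 lines, with slopes 0, 1, ..., 2). Only the lines that attain the minimum somewhere contribute to roots; other lines are dominated. Here the surviving (envelope) indices are i = 2, i = 1, i = 0.
Intersections between consecutive envelope lines give the roots: for adjacent envelope indices i < j the intersection is x = (a_i − a_j) / (j − i). Reading off the sorted break points: {-1, 5}.
Verification: at each break x_0, at least two indices attain the minimum of min_i(a_i + i · x_0).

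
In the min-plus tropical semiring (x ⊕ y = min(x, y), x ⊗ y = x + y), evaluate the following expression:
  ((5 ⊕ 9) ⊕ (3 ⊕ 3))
((5 ⊕ 9) ⊕ (3 ⊕ 3)) = 3

Expand innermost to outermost. Recall ⊕ takes the minimum of its arguments and ⊗ takes their sum. Working out the expression ((5 ⊕ 9) ⊕ (3 ⊕ 3)) gives 3.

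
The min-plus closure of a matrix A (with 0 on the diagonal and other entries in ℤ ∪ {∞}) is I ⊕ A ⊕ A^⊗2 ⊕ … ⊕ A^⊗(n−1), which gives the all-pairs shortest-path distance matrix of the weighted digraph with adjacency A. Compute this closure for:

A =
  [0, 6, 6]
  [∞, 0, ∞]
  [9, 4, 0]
Closure =
  [0, 6, 6]
  [∞, 0, ∞]
  [9, 4, 0]

This is the Floyd-Warshall all-pairs shortest-path computation. For each intermediate vertex k = 0, 1, …, 2, update dist[i][j] ← min(dist[i][j], dist[i][k] + dist[k][j]). The final matrix gives, for each (i, j), the minimum total weight of any directed path from i to j (possibly empty when i = j).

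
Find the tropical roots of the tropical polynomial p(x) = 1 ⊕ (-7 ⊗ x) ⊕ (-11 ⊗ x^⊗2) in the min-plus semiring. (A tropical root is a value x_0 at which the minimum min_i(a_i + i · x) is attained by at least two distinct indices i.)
Roots: {4, 8}

Each tropical root is a break point of the lower envelope of the lines y = a_i + i · x (there are 3 lines, with slopes 0, 1, ..., 2). Only the lines that attain the minimum somewhere contribute to roots; other lines are dominated. Here the surviving (envelope) indices are i = 2, i = 1, i = 0.
Intersections between consecutive envelope lines give the roots: for adjacent envelope indices i < j the intersection is x = (a_i − a_j) / (j − i). Reading off the sorted break points: {4, 8}.
Verification: at each break x_0, at least two indices attain the minimum of min_i(a_i + i · x_0).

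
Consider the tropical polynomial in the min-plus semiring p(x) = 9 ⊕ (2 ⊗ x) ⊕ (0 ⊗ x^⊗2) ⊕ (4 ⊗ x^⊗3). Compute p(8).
p(8) = 9

A tropical monomial a ⊗ x^⊗i evaluates to a + i · x. Evaluating each term at x = 8:
  Term 0 contributes 9 + 0 · 8 = 9
  Term 1 contributes 2 + 1 · 8 = 10
  Term 2 contributes 0 + 2 · 8 = 16
  Term 3 contributes 4 + 3 · 8 = 28
p(8) = ⊕ of these = min[9, 10, 16, 28] = 9.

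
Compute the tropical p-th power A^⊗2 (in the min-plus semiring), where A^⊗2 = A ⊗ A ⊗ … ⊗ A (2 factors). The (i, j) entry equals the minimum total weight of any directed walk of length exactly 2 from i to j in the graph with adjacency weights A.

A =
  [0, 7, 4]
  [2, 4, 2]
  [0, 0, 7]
A^⊗2 =
  [0, 4, 4]
  [2, 2, 6]
  [0, 4, 2]

Each entry (A^⊗2)_ij equals the minimum over all length-2 walks i = v_0 → v_1 → … → v_2 = j of Σ_t A[v_t][v_{t+1}]. For example, for (i, j) = (0, 2) we minimise over 3 possible intermediate vertex sequences; the minimum is 4, attained along the walk 0 → 0 → 2.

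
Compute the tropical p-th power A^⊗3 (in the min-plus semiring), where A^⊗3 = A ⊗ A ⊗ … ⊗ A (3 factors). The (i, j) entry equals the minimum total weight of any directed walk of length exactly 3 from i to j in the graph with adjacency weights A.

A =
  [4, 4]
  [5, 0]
A^⊗3 =
  [9, 4]
  [5, 0]

Each entry (A^⊗3)_ij equals the minimum over all length-3 walks i = v_0 → v_1 → … → v_3 = j of Σ_t A[v_t][v_{t+1}]. For example, for (i, j) = (0, 1) we minimise over 4 possible intermediate vertex sequences; the minimum is 4, attained along the walk 0 → 1 → 1 → 1.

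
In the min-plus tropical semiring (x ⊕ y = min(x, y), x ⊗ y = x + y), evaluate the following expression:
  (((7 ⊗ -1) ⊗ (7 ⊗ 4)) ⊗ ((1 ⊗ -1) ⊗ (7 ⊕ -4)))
(((7 ⊗ -1) ⊗ (7 ⊗ 4)) ⊗ ((1 ⊗ -1) ⊗ (7 ⊕ -4))) = 13

Expand innermost to outermost. Recall ⊕ takes the minimum of its arguments and ⊗ takes their sum. Working out the expression (((7 ⊗ -1) ⊗ (7 ⊗ 4)) ⊗ ((1 ⊗ -1) ⊗ (7 ⊕ -4))) gives 13.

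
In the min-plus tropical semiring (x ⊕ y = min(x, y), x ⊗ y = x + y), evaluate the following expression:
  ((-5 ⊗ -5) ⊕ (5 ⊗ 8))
((-5 ⊗ -5) ⊕ (5 ⊗ 8)) = -10

Expand innermost to outermost. Recall ⊕ takes the minimum of its arguments and ⊗ takes their sum. Working out the expression ((-5 ⊗ -5) ⊕ (5 ⊗ 8)) gives -10.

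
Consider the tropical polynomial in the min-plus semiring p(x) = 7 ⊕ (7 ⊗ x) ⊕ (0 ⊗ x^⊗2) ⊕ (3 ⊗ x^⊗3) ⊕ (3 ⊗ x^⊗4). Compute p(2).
p(2) = 4

A tropical monomial a ⊗ x^⊗i evaluates to a + i · x. Evaluating each term at x = 2:
  Term 0 contributes 7 + 0 · 2 = 7
  Term 1 contributes 7 + 1 · 2 = 9
  Term 2 contributes 0 + 2 · 2 = 4
  Term 3 contributes 3 + 3 · 2 = 9
  Term 4 contributes 3 + 4 · 2 = 11
p(2) = ⊕ of these = min[7, 9, 4, 9, 11] = 4.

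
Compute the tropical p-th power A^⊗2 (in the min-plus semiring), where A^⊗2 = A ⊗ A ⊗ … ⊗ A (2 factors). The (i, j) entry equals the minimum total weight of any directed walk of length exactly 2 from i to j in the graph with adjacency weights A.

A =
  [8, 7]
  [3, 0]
A^⊗2 =
  [10, 7]
  [3, 0]

Each entry (A^⊗2)_ij equals the minimum over all length-2 walks i = v_0 → v_1 → … → v_2 = j of Σ_t A[v_t][v_{t+1}]. For example, for (i, j) = (0, 1) we minimise over 2 possible intermediate vertex sequences; the minimum is 7, attained along the walk 0 → 1 → 1.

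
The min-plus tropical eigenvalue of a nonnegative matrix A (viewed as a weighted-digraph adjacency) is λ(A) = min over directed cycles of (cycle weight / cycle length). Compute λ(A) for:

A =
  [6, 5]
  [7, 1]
λ(A) = 1

Enumerate directed cycles and compute their means (weight / length). Sample:
  cycle 0 → 0: weight = 6, length = 1, mean = 6/1 ≈ 6.000
  cycle 1 → 1: weight = 1, length = 1, mean = 1/1 ≈ 1.000
  cycle 0 → 1 → 0: weight = 12, length = 2, mean = 12/2 ≈ 6.000
  cycle 1 → 0 → 1: weight = 12, length = 2, mean = 12/2 ≈ 6.000
Minimum mean = 1.000, attained e.g. along the cycle 1 → 1 with weight 1 and length 1. So λ(A) = 1/1 = 1.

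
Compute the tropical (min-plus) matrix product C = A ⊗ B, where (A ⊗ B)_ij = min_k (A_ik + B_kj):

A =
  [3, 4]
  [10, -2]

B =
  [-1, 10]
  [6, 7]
A ⊗ B =
  [2, 11]
  [4, 5]

Apply the min-plus product entry-by-entry:
  C[0][0] = min over k of (A[0][0] + B[0][0] = 3 + -1 = 2, A[0][1] + B[1][0] = 4 + 6 = 10) = 2 (attained at k = 0)
  C[0][1] = min over k of (A[0][0] + B[0][1] = 3 + 10 = 13, A[0][1] + B[1][1] = 4 + 7 = 11) = 11 (attained at k = 1)
  C[1][0] = min over k of (A[1][0] + B[0][0] = 10 + -1 = 9, A[1][1] + B[1][0] = -2 + 6 = 4) = 4 (attained at k = 1)
  C[1][1] = min over k of (A[1][0] + B[0][1] = 10 + 10 = 20, A[1][1] + B[1][1] = -2 + 7 = 5) = 5 (attained at k = 1)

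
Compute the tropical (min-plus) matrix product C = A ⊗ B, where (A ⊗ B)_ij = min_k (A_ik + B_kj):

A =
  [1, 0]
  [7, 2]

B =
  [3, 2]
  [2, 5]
A ⊗ B =
  [2, 3]
  [4, 7]

Apply the min-plus product entry-by-entry:
  C[0][0] = min over k of (A[0][0] + B[0][0] = 1 + 3 = 4, A[0][1] + B[1][0] = 0 + 2 = 2) = 2 (attained at k = 1)
  C[0][1] = min over k of (A[0][0] + B[0][1] = 1 + 2 = 3, A[0][1] + B[1][1] = 0 + 5 = 5) = 3 (attained at k = 0)
  C[1][0] = min over k of (A[1][0] + B[0][0] = 7 + 3 = 10, A[1][1] + B[1][0] = 2 + 2 = 4) = 4 (attained at k = 1)
  C[1][1] = min over k of (A[1][0] + B[0][1] = 7 + 2 = 9, A[1][1] + B[1][1] = 2 + 5 = 7) = 7 (attained at k = 1)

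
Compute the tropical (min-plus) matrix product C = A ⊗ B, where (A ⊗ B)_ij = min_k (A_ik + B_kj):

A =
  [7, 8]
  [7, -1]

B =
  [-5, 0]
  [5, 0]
A ⊗ B =
  [2, 7]
  [2, -1]

Apply the min-plus product entry-by-entry:
  C[0][0] = min over k of (A[0][0] + B[0][0] = 7 + -5 = 2, A[0][1] + B[1][0] = 8 + 5 = 13) = 2 (attained at k = 0)
  C[0][1] = min over k of (A[0][0] + B[0][1] = 7 + 0 = 7, A[0][1] + B[1][1] = 8 + 0 = 8) = 7 (attained at k = 0)
  C[1][0] = min over k of (A[1][0] + B[0][0] = 7 + -5 = 2, A[1][1] + B[1][0] = -1 + 5 = 4) = 2 (attained at k = 0)
  C[1][1] = min over k of (A[1][0] + B[0][1] = 7 + 0 = 7, A[1][1] + B[1][1] = -1 + 0 = -1) = -1 (attained at k = 1)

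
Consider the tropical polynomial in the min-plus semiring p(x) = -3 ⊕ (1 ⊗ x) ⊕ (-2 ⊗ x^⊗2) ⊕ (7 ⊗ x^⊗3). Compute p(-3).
p(-3) = -8

A tropical monomial a ⊗ x^⊗i evaluates to a + i · x. Evaluating each term at x = -3:
  Term 0 contributes -3 + 0 · -3 = -3
  Term 1 contributes 1 + 1 · -3 = -2
  Term 2 contributes -2 + 2 · -3 = -8
  Term 3 contributes 7 + 3 · -3 = -2
p(-3) = ⊕ of these = min[-3, -2, -8, -2] = -8.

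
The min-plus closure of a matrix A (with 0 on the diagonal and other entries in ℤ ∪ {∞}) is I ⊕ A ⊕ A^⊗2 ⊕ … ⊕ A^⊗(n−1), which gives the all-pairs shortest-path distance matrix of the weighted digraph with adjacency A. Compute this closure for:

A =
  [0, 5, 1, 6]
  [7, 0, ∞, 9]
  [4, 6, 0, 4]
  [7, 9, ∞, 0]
Closure =
  [0, 5, 1, 5]
  [7, 0, 8, 9]
  [4, 6, 0, 4]
  [7, 9, 8, 0]

This is the Floyd-Warshall all-pairs shortest-path computation. For each intermediate vertex k = 0, 1, …, 3, update dist[i][j] ← min(dist[i][j], dist[i][k] + dist[k][j]). The final matrix gives, for each (i, j), the minimum total weight of any directed path from i to j (possibly empty when i = j).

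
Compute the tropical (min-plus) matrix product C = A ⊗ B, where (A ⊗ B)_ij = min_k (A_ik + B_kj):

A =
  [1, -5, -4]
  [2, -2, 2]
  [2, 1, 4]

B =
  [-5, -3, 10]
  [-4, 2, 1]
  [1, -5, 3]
A ⊗ B =
  [-9, -9, -4]
  [-6, -3, -1]
  [-3, -1, 2]

Apply the min-plus product entry-by-entry:
  C[0][0] = min over k of (A[0][0] + B[0][0] = 1 + -5 = -4, A[0][1] + B[1][0] = -5 + -4 = -9, A[0][2] + B[2][0] = -4 + 1 = -3) = -9 (attained at k = 1)
  C[0][1] = min over k of (A[0][0] + B[0][1] = 1 + -3 = -2, A[0][1] + B[1][1] = -5 + 2 = -3, A[0][2] + B[2][1] = -4 + -5 = -9) = -9 (attained at k = 2)
  C[0][2] = min over k of (A[0][0] + B[0][2] = 1 + 10 = 11, A[0][1] + B[1][2] = -5 + 1 = -4, A[0][2] + B[2][2] = -4 + 3 = -1) = -4 (attained at k = 1)
  C[1][0] = min over k of (A[1][0] + B[0][0] = 2 + -5 = -3, A[1][1] + B[1][0] = -2 + -4 = -6, A[1][2] + B[2][0] = 2 + 1 = 3) = -6 (attained at k = 1)
  C[1][1] = min over k of (A[1][0] + B[0][1] = 2 + -3 = -1, A[1][1] + B[1][1] = -2 + 2 = 0, A[1][2] + B[2][1] = 2 + -5 = -3) = -3 (attained at k = 2)
  C[1][2] = min over k of (A[1][0] + B[0][2] = 2 + 10 = 12, A[1][1] + B[1][2] = -2 + 1 = -1, A[1][2] + B[2][2] = 2 + 3 = 5) = -1 (attained at k = 1)
  C[2][0] = min over k of (A[2][0] + B[0][0] = 2 + -5 = -3, A[2][1] + B[1][0] = 1 + -4 = -3, A[2][2] + B[2][0] = 4 + 1 = 5) = -3 (attained at k = 0)
  C[2][1] = min over k of (A[2][0] + B[0][1] = 2 + -3 = -1, A[2][1] + B[1][1] = 1 + 2 = 3, A[2][2] + B[2][1] = 4 + -5 = -1) = -1 (attained at k = 0)
  C[2][2] = min over k of (A[2][0] + B[0][2] = 2 + 10 = 12, A[2][1] + B[1][2] = 1 + 1 = 2, A[2][2] + B[2][2] = 4 + 3 = 7) = 2 (attained at k = 1)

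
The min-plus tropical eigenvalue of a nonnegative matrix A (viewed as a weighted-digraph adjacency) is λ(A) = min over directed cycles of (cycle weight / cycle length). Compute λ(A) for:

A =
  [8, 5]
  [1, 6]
λ(A) = 3

Enumerate directed cycles and compute their means (weight / length). Sample:
  cycle 0 → 0: weight = 8, length = 1, mean = 8/1 ≈ 8.000
  cycle 1 → 1: weight = 6, length = 1, mean = 6/1 ≈ 6.000
  cycle 0 → 1 → 0: weight = 6, length = 2, mean = 6/2 ≈ 3.000
  cycle 1 → 0 → 1: weight = 6, length = 2, mean = 6/2 ≈ 3.000
Minimum mean = 3.000, attained e.g. along the cycle 0 → 1 → 0 with weight 6 and length 2. So λ(A) = 6/2 = 3.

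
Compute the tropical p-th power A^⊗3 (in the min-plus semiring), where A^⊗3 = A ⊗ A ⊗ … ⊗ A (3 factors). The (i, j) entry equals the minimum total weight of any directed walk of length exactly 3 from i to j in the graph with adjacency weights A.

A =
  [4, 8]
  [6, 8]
A^⊗3 =
  [12, 16]
  [14, 18]

Each entry (A^⊗3)_ij equals the minimum over all length-3 walks i = v_0 → v_1 → … → v_3 = j of Σ_t A[v_t][v_{t+1}]. For example, for (i, j) = (0, 1) we minimise over 4 possible intermediate vertex sequences; the minimum is 16, attained along the walk 0 → 0 → 0 → 1.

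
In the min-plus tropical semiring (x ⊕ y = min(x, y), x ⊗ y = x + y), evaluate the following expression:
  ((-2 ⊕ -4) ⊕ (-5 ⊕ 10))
((-2 ⊕ -4) ⊕ (-5 ⊕ 10)) = -5

Expand innermost to outermost. Recall ⊕ takes the minimum of its arguments and ⊗ takes their sum. Working out the expression ((-2 ⊕ -4) ⊕ (-5 ⊕ 10)) gives -5.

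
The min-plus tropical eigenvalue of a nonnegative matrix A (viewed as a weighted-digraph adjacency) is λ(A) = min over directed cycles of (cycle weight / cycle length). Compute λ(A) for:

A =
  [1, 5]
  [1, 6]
λ(A) = 1

Enumerate directed cycles and compute their means (weight / length). Sample:
  cycle 0 → 0: weight = 1, length = 1, mean = 1/1 ≈ 1.000
  cycle 1 → 1: weight = 6, length = 1, mean = 6/1 ≈ 6.000
  cycle 0 → 1 → 0: weight = 6, length = 2, mean = 6/2 ≈ 3.000
  cycle 1 → 0 → 1: weight = 6, length = 2, mean = 6/2 ≈ 3.000
Minimum mean = 1.000, attained e.g. along the cycle 0 → 0 with weight 1 and length 1. So λ(A) = 1/1 = 1.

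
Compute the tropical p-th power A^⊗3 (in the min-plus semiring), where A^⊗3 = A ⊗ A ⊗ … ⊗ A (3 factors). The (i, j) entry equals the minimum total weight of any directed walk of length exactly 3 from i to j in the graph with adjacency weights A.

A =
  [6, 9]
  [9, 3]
A^⊗3 =
  [18, 15]
  [15, 9]

Each entry (A^⊗3)_ij equals the minimum over all length-3 walks i = v_0 → v_1 → … → v_3 = j of Σ_t A[v_t][v_{t+1}]. For example, for (i, j) = (0, 1) we minimise over 4 possible intermediate vertex sequences; the minimum is 15, attained along the walk 0 → 1 → 1 → 1.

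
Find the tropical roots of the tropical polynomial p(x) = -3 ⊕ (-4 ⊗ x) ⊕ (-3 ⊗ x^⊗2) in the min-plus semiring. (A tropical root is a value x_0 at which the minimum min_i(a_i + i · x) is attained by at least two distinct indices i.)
Roots: {-1, 1}

Each tropical root is a break point of the lower envelope of the lines y = a_i + i · x (there are 3 lines, with slopes 0, 1, ..., 2). Only the lines that attain the minimum somewhere contribute to roots; other lines are dominated. Here the surviving (envelope) indices are i = 2, i = 1, i = 0.
Intersections between consecutive envelope lines give the roots: for adjacent envelope indices i < j the intersection is x = (a_i − a_j) / (j − i). Reading off the sorted break points: {-1, 1}.
Verification: at each break x_0, at least two indices attain the minimum of min_i(a_i + i · x_0).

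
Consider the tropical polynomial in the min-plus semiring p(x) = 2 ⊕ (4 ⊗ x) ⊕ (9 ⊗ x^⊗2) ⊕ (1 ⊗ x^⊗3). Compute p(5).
p(5) = 2

A tropical monomial a ⊗ x^⊗i evaluates to a + i · x. Evaluating each term at x = 5:
  Term 0 contributes 2 + 0 · 5 = 2
  Term 1 contributes 4 + 1 · 5 = 9
  Term 2 contributes 9 + 2 · 5 = 19
  Term 3 contributes 1 + 3 · 5 = 16
p(5) = ⊕ of these = min[2, 9, 19, 16] = 2.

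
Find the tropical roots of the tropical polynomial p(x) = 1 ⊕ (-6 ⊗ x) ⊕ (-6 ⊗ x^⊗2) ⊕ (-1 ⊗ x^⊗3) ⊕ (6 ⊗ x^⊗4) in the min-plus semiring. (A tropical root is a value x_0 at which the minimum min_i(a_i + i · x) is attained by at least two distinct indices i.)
Roots: {-7, -5, 0, 7}

Each tropical root is a break point of the lower envelope of the lines y = a_i + i · x (there are 5 lines, with slopes 0, 1, ..., 4). Only the lines that attain the minimum somewhere contribute to roots; other lines are dominated. Here the surviving (envelope) indices are i = 4, i = 3, i = 2, i = 1, i = 0.
Intersections between consecutive envelope lines give the roots: for adjacent envelope indices i < j the intersection is x = (a_i − a_j) / (j − i). Reading off the sorted break points: {-7, -5, 0, 7}.
Verification: at each break x_0, at least two indices attain the minimum of min_i(a_i + i · x_0).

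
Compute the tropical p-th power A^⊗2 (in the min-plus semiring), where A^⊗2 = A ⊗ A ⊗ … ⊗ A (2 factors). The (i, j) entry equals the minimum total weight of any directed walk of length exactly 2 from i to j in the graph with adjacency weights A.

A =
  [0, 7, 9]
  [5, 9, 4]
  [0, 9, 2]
A^⊗2 =
  [0, 7, 9]
  [4, 12, 6]
  [0, 7, 4]

Each entry (A^⊗2)_ij equals the minimum over all length-2 walks i = v_0 → v_1 → … → v_2 = j of Σ_t A[v_t][v_{t+1}]. For example, for (i, j) = (0, 2) we minimise over 3 possible intermediate vertex sequences; the minimum is 9, attained along the walk 0 → 0 → 2.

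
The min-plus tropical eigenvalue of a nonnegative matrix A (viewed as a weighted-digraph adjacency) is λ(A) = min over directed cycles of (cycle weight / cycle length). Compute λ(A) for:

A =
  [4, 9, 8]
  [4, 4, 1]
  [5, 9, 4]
λ(A) = 4

Enumerate directed cycles and compute their means (weight / length). Sample:
  cycle 0 → 0: weight = 4, length = 1, mean = 4/1 ≈ 4.000
  cycle 1 → 1: weight = 4, length = 1, mean = 4/1 ≈ 4.000
  cycle 2 → 2: weight = 4, length = 1, mean = 4/1 ≈ 4.000
  cycle 0 → 1 → 0: weight = 13, length = 2, mean = 13/2 ≈ 6.500
  cycle 0 → 2 → 0: weight = 13, length = 2, mean = 13/2 ≈ 6.500
  cycle 1 → 0 → 1: weight = 13, length = 2, mean = 13/2 ≈ 6.500
Minimum mean = 4.000, attained e.g. along the cycle 0 → 0 with weight 4 and length 1. So λ(A) = 4/1 = 4.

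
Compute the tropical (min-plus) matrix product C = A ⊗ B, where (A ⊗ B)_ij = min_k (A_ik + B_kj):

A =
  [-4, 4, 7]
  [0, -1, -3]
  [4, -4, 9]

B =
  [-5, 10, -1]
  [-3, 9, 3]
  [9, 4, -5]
A ⊗ B =
  [-9, 6, -5]
  [-5, 1, -8]
  [-7, 5, -1]

Apply the min-plus product entry-by-entry:
  C[0][0] = min over k of (A[0][0] + B[0][0] = -4 + -5 = -9, A[0][1] + B[1][0] = 4 + -3 = 1, A[0][2] + B[2][0] = 7 + 9 = 16) = -9 (attained at k = 0)
  C[0][1] = min over k of (A[0][0] + B[0][1] = -4 + 10 = 6, A[0][1] + B[1][1] = 4 + 9 = 13, A[0][2] + B[2][1] = 7 + 4 = 11) = 6 (attained at k = 0)
  C[0][2] = min over k of (A[0][0] + B[0][2] = -4 + -1 = -5, A[0][1] + B[1][2] = 4 + 3 = 7, A[0][2] + B[2][2] = 7 + -5 = 2) = -5 (attained at k = 0)
  C[1][0] = min over k of (A[1][0] + B[0][0] = 0 + -5 = -5, A[1][1] + B[1][0] = -1 + -3 = -4, A[1][2] + B[2][0] = -3 + 9 = 6) = -5 (attained at k = 0)
  C[1][1] = min over k of (A[1][0] + B[0][1] = 0 + 10 = 10, A[1][1] + B[1][1] = -1 + 9 = 8, A[1][2] + B[2][1] = -3 + 4 = 1) = 1 (attained at k = 2)
  C[1][2] = min over k of (A[1][0] + B[0][2] = 0 + -1 = -1, A[1][1] + B[1][2] = -1 + 3 = 2, A[1][2] + B[2][2] = -3 + -5 = -8) = -8 (attained at k = 2)
  C[2][0] = min over k of (A[2][0] + B[0][0] = 4 + -5 = -1, A[2][1] + B[1][0] = -4 + -3 = -7, A[2][2] + B[2][0] = 9 + 9 = 18) = -7 (attained at k = 1)
  C[2][1] = min over k of (A[2][0] + B[0][1] = 4 + 10 = 14, A[2][1] + B[1][1] = -4 + 9 = 5, A[2][2] + B[2][1] = 9 + 4 = 13) = 5 (attained at k = 1)
  C[2][2] = min over k of (A[2][0] + B[0][2] = 4 + -1 = 3, A[2][1] + B[1][2] = -4 + 3 = -1, A[2][2] + B[2][2] = 9 + -5 = 4) = -1 (attained at k = 1)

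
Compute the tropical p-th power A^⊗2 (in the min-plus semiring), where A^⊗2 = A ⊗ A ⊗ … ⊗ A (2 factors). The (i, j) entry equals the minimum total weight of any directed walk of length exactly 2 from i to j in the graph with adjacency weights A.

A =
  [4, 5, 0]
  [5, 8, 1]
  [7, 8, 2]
A^⊗2 =
  [7, 8, 2]
  [8, 9, 3]
  [9, 10, 4]

Each entry (A^⊗2)_ij equals the minimum over all length-2 walks i = v_0 → v_1 → … → v_2 = j of Σ_t A[v_t][v_{t+1}]. For example, for (i, j) = (0, 2) we minimise over 3 possible intermediate vertex sequences; the minimum is 2, attained along the walk 0 → 2 → 2.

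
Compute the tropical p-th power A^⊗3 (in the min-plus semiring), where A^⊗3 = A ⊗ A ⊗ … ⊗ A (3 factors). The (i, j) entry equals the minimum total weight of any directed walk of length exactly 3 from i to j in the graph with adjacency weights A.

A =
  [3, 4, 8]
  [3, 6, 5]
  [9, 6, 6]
A^⊗3 =
  [9, 10, 12]
  [9, 10, 12]
  [12, 13, 17]

Each entry (A^⊗3)_ij equals the minimum over all length-3 walks i = v_0 → v_1 → … → v_3 = j of Σ_t A[v_t][v_{t+1}]. For example, for (i, j) = (0, 2) we minimise over 9 possible intermediate vertex sequences; the minimum is 12, attained along the walk 0 → 0 → 1 → 2.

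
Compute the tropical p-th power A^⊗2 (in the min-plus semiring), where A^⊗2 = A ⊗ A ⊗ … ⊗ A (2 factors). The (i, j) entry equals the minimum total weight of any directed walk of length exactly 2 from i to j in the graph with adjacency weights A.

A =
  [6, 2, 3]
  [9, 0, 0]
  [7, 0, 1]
A^⊗2 =
  [10, 2, 2]
  [7, 0, 0]
  [8, 0, 0]

Each entry (A^⊗2)_ij equals the minimum over all length-2 walks i = v_0 → v_1 → … → v_2 = j of Σ_t A[v_t][v_{t+1}]. For example, for (i, j) = (0, 2) we minimise over 3 possible intermediate vertex sequences; the minimum is 2, attained along the walk 0 → 1 → 2.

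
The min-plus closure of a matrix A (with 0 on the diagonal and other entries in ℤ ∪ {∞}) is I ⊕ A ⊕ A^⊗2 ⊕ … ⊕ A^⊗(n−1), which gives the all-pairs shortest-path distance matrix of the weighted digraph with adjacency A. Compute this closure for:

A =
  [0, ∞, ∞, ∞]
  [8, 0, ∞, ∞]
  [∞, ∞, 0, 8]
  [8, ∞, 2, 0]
Closure =
  [0, ∞, ∞, ∞]
  [8, 0, ∞, ∞]
  [16, ∞, 0, 8]
  [8, ∞, 2, 0]

This is the Floyd-Warshall all-pairs shortest-path computation. For each intermediate vertex k = 0, 1, …, 3, update dist[i][j] ← min(dist[i][j], dist[i][k] + dist[k][j]). The final matrix gives, for each (i, j), the minimum total weight of any directed path from i to j (possibly empty when i = j).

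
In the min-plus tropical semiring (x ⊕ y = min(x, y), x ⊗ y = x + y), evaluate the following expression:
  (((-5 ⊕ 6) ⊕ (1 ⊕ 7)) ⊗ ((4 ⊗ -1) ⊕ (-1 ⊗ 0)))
(((-5 ⊕ 6) ⊕ (1 ⊕ 7)) ⊗ ((4 ⊗ -1) ⊕ (-1 ⊗ 0))) = -6

Expand innermost to outermost. Recall ⊕ takes the minimum of its arguments and ⊗ takes their sum. Working out the expression (((-5 ⊕ 6) ⊕ (1 ⊕ 7)) ⊗ ((4 ⊗ -1) ⊕ (-1 ⊗ 0))) gives -6.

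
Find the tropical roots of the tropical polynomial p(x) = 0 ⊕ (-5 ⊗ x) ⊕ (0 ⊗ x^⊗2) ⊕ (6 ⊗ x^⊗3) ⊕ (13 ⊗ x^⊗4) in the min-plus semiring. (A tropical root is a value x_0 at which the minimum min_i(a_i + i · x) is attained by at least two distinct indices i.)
Roots: {-7, -6, -5, 5}

Each tropical root is a break point of the lower envelope of the lines y = a_i + i · x (there are 5 lines, with slopes 0, 1, ..., 4). Only the lines that attain the minimum somewhere contribute to roots; other lines are dominated. Here the surviving (envelope) indices are i = 4, i = 3, i = 2, i = 1, i = 0.
Intersections between consecutive envelope lines give the roots: for adjacent envelope indices i < j the intersection is x = (a_i − a_j) / (j − i). Reading off the sorted break points: {-7, -6, -5, 5}.
Verification: at each break x_0, at least two indices attain the minimum of min_i(a_i + i · x_0).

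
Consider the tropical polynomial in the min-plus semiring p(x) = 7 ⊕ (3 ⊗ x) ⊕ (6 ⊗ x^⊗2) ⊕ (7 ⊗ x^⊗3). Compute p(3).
p(3) = 6

A tropical monomial a ⊗ x^⊗i evaluates to a + i · x. Evaluating each term at x = 3:
  Term 0 contributes 7 + 0 · 3 = 7
  Term 1 contributes 3 + 1 · 3 = 6
  Term 2 contributes 6 + 2 · 3 = 12
  Term 3 contributes 7 + 3 · 3 = 16
p(3) = ⊕ of these = min[7, 6, 12, 16] = 6.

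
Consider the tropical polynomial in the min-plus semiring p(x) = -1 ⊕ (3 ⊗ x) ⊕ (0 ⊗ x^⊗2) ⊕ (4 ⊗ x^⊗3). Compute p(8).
p(8) = -1

A tropical monomial a ⊗ x^⊗i evaluates to a + i · x. Evaluating each term at x = 8:
  Term 0 contributes -1 + 0 · 8 = -1
  Term 1 contributes 3 + 1 · 8 = 11
  Term 2 contributes 0 + 2 · 8 = 16
  Term 3 contributes 4 + 3 · 8 = 28
p(8) = ⊕ of these = min[-1, 11, 16, 28] = -1.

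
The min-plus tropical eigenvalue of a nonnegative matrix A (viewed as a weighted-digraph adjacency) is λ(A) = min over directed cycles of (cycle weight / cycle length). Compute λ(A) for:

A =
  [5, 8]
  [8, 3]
λ(A) = 3

Enumerate directed cycles and compute their means (weight / length). Sample:
  cycle 0 → 0: weight = 5, length = 1, mean = 5/1 ≈ 5.000
  cycle 1 → 1: weight = 3, length = 1, mean = 3/1 ≈ 3.000
  cycle 0 → 1 → 0: weight = 16, length = 2, mean = 16/2 ≈ 8.000
  cycle 1 → 0 → 1: weight = 16, length = 2, mean = 16/2 ≈ 8.000
Minimum mean = 3.000, attained e.g. along the cycle 1 → 1 with weight 3 and length 1. So λ(A) = 3/1 = 3.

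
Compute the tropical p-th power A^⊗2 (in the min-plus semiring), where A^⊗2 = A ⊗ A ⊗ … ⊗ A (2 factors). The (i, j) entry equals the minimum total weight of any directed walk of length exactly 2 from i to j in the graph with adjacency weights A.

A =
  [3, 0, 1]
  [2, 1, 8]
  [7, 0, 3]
A^⊗2 =
  [2, 1, 4]
  [3, 2, 3]
  [2, 1, 6]

Each entry (A^⊗2)_ij equals the minimum over all length-2 walks i = v_0 → v_1 → … → v_2 = j of Σ_t A[v_t][v_{t+1}]. For example, for (i, j) = (0, 2) we minimise over 3 possible intermediate vertex sequences; the minimum is 4, attained along the walk 0 → 0 → 2.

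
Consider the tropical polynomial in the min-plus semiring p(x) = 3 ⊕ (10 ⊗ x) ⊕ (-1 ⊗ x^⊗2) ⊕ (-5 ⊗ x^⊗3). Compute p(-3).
p(-3) = -14

A tropical monomial a ⊗ x^⊗i evaluates to a + i · x. Evaluating each term at x = -3:
  Term 0 contributes 3 + 0 · -3 = 3
  Term 1 contributes 10 + 1 · -3 = 7
  Term 2 contributes -1 + 2 · -3 = -7
  Term 3 contributes -5 + 3 · -3 = -14
p(-3) = ⊕ of these = min[3, 7, -7, -14] = -14.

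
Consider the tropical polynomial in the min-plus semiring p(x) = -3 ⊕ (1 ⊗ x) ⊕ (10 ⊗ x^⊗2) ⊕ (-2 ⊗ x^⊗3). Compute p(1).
p(1) = -3

A tropical monomial a ⊗ x^⊗i evaluates to a + i · x. Evaluating each term at x = 1:
  Term 0 contributes -3 + 0 · 1 = -3
  Term 1 contributes 1 + 1 · 1 = 2
  Term 2 contributes 10 + 2 · 1 = 12
  Term 3 contributes -2 + 3 · 1 = 1
p(1) = ⊕ of these = min[-3, 2, 12, 1] = -3.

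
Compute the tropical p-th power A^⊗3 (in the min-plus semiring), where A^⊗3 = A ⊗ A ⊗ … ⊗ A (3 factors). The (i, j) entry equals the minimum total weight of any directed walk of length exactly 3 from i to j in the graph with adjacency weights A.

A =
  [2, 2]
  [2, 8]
A^⊗3 =
  [6, 6]
  [6, 6]

Each entry (A^⊗3)_ij equals the minimum over all length-3 walks i = v_0 → v_1 → … → v_3 = j of Σ_t A[v_t][v_{t+1}]. For example, for (i, j) = (0, 1) we minimise over 4 possible intermediate vertex sequences; the minimum is 6, attained along the walk 0 → 0 → 0 → 1.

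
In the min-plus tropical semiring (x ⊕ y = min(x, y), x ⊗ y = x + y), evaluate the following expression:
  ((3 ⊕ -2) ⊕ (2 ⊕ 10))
((3 ⊕ -2) ⊕ (2 ⊕ 10)) = -2

Expand innermost to outermost. Recall ⊕ takes the minimum of its arguments and ⊗ takes their sum. Working out the expression ((3 ⊕ -2) ⊕ (2 ⊕ 10)) gives -2.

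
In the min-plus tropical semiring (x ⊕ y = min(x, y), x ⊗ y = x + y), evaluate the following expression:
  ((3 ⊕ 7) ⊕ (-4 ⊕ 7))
((3 ⊕ 7) ⊕ (-4 ⊕ 7)) = -4

Expand innermost to outermost. Recall ⊕ takes the minimum of its arguments and ⊗ takes their sum. Working out the expression ((3 ⊕ 7) ⊕ (-4 ⊕ 7)) gives -4.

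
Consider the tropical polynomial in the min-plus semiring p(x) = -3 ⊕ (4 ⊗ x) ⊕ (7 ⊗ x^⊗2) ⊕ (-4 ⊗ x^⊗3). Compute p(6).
p(6) = -3

A tropical monomial a ⊗ x^⊗i evaluates to a + i · x. Evaluating each term at x = 6:
  Term 0 contributes -3 + 0 · 6 = -3
  Term 1 contributes 4 + 1 · 6 = 10
  Term 2 contributes 7 + 2 · 6 = 19
  Term 3 contributes -4 + 3 · 6 = 14
p(6) = ⊕ of these = min[-3, 10, 19, 14] = -3.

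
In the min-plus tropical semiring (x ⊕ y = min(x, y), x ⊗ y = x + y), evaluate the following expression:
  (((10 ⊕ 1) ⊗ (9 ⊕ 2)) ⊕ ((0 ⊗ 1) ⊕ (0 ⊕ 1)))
(((10 ⊕ 1) ⊗ (9 ⊕ 2)) ⊕ ((0 ⊗ 1) ⊕ (0 ⊕ 1))) = 0

Expand innermost to outermost. Recall ⊕ takes the minimum of its arguments and ⊗ takes their sum. Working out the expression (((10 ⊕ 1) ⊗ (9 ⊕ 2)) ⊕ ((0 ⊗ 1) ⊕ (0 ⊕ 1))) gives 0.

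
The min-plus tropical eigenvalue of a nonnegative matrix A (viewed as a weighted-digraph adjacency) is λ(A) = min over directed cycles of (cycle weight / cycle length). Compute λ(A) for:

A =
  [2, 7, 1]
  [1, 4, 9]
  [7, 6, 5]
λ(A) = 2

Enumerate directed cycles and compute their means (weight / length). Sample:
  cycle 0 → 0: weight = 2, length = 1, mean = 2/1 ≈ 2.000
  cycle 1 → 1: weight = 4, length = 1, mean = 4/1 ≈ 4.000
  cycle 2 → 2: weight = 5, length = 1, mean = 5/1 ≈ 5.000
  cycle 0 → 1 → 0: weight = 8, length = 2, mean = 8/2 ≈ 4.000
  cycle 0 → 2 → 0: weight = 8, length = 2, mean = 8/2 ≈ 4.000
  cycle 1 → 0 → 1: weight = 8, length = 2, mean = 8/2 ≈ 4.000
Minimum mean = 2.000, attained e.g. along the cycle 0 → 0 with weight 2 and length 1. So λ(A) = 2/1 = 2.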